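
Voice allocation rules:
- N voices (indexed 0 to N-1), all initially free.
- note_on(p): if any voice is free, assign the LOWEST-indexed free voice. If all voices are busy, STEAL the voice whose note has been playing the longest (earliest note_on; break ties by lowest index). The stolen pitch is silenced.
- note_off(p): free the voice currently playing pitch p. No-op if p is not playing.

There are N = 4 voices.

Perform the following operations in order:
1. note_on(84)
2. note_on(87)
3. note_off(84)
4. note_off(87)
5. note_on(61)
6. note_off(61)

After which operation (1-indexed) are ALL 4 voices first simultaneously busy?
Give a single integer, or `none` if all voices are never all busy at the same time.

Op 1: note_on(84): voice 0 is free -> assigned | voices=[84 - - -]
Op 2: note_on(87): voice 1 is free -> assigned | voices=[84 87 - -]
Op 3: note_off(84): free voice 0 | voices=[- 87 - -]
Op 4: note_off(87): free voice 1 | voices=[- - - -]
Op 5: note_on(61): voice 0 is free -> assigned | voices=[61 - - -]
Op 6: note_off(61): free voice 0 | voices=[- - - -]

Answer: none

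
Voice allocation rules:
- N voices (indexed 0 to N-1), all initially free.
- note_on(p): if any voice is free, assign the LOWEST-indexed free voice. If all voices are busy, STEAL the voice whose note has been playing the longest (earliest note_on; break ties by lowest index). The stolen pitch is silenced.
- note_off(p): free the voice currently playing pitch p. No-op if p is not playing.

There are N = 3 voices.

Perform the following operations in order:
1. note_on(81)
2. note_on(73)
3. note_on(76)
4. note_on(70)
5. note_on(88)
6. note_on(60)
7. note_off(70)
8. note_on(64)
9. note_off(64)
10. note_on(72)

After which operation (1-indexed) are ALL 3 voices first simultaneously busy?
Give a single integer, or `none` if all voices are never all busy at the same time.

Op 1: note_on(81): voice 0 is free -> assigned | voices=[81 - -]
Op 2: note_on(73): voice 1 is free -> assigned | voices=[81 73 -]
Op 3: note_on(76): voice 2 is free -> assigned | voices=[81 73 76]
Op 4: note_on(70): all voices busy, STEAL voice 0 (pitch 81, oldest) -> assign | voices=[70 73 76]
Op 5: note_on(88): all voices busy, STEAL voice 1 (pitch 73, oldest) -> assign | voices=[70 88 76]
Op 6: note_on(60): all voices busy, STEAL voice 2 (pitch 76, oldest) -> assign | voices=[70 88 60]
Op 7: note_off(70): free voice 0 | voices=[- 88 60]
Op 8: note_on(64): voice 0 is free -> assigned | voices=[64 88 60]
Op 9: note_off(64): free voice 0 | voices=[- 88 60]
Op 10: note_on(72): voice 0 is free -> assigned | voices=[72 88 60]

Answer: 3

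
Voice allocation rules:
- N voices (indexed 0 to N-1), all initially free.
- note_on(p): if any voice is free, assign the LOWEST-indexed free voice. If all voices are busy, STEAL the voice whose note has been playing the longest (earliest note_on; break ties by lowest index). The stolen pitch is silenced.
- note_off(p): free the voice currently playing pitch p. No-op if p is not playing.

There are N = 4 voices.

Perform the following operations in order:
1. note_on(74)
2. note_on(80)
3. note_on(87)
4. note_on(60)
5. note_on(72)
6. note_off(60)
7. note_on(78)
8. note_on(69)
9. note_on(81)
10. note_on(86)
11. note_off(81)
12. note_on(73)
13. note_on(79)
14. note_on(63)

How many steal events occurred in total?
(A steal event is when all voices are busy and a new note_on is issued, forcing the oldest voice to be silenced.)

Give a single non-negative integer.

Op 1: note_on(74): voice 0 is free -> assigned | voices=[74 - - -]
Op 2: note_on(80): voice 1 is free -> assigned | voices=[74 80 - -]
Op 3: note_on(87): voice 2 is free -> assigned | voices=[74 80 87 -]
Op 4: note_on(60): voice 3 is free -> assigned | voices=[74 80 87 60]
Op 5: note_on(72): all voices busy, STEAL voice 0 (pitch 74, oldest) -> assign | voices=[72 80 87 60]
Op 6: note_off(60): free voice 3 | voices=[72 80 87 -]
Op 7: note_on(78): voice 3 is free -> assigned | voices=[72 80 87 78]
Op 8: note_on(69): all voices busy, STEAL voice 1 (pitch 80, oldest) -> assign | voices=[72 69 87 78]
Op 9: note_on(81): all voices busy, STEAL voice 2 (pitch 87, oldest) -> assign | voices=[72 69 81 78]
Op 10: note_on(86): all voices busy, STEAL voice 0 (pitch 72, oldest) -> assign | voices=[86 69 81 78]
Op 11: note_off(81): free voice 2 | voices=[86 69 - 78]
Op 12: note_on(73): voice 2 is free -> assigned | voices=[86 69 73 78]
Op 13: note_on(79): all voices busy, STEAL voice 3 (pitch 78, oldest) -> assign | voices=[86 69 73 79]
Op 14: note_on(63): all voices busy, STEAL voice 1 (pitch 69, oldest) -> assign | voices=[86 63 73 79]

Answer: 6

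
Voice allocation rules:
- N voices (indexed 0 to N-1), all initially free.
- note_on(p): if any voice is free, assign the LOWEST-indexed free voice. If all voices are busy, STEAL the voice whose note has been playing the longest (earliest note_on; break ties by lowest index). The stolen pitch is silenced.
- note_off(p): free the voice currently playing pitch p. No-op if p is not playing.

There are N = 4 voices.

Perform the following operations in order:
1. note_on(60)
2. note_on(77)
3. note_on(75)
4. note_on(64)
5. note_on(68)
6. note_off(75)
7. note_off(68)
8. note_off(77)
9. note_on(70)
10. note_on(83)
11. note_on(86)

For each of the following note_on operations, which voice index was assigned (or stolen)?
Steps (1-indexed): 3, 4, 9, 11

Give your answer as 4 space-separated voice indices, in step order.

Op 1: note_on(60): voice 0 is free -> assigned | voices=[60 - - -]
Op 2: note_on(77): voice 1 is free -> assigned | voices=[60 77 - -]
Op 3: note_on(75): voice 2 is free -> assigned | voices=[60 77 75 -]
Op 4: note_on(64): voice 3 is free -> assigned | voices=[60 77 75 64]
Op 5: note_on(68): all voices busy, STEAL voice 0 (pitch 60, oldest) -> assign | voices=[68 77 75 64]
Op 6: note_off(75): free voice 2 | voices=[68 77 - 64]
Op 7: note_off(68): free voice 0 | voices=[- 77 - 64]
Op 8: note_off(77): free voice 1 | voices=[- - - 64]
Op 9: note_on(70): voice 0 is free -> assigned | voices=[70 - - 64]
Op 10: note_on(83): voice 1 is free -> assigned | voices=[70 83 - 64]
Op 11: note_on(86): voice 2 is free -> assigned | voices=[70 83 86 64]

Answer: 2 3 0 2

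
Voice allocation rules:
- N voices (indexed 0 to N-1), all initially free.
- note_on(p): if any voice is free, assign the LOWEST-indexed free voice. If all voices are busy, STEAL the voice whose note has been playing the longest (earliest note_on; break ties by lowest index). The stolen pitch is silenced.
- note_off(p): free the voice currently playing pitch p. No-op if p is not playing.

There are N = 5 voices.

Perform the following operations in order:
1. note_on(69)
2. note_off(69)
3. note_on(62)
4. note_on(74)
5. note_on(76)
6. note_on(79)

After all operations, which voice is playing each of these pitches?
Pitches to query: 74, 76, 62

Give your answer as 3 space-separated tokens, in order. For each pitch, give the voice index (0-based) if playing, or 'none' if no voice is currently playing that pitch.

Op 1: note_on(69): voice 0 is free -> assigned | voices=[69 - - - -]
Op 2: note_off(69): free voice 0 | voices=[- - - - -]
Op 3: note_on(62): voice 0 is free -> assigned | voices=[62 - - - -]
Op 4: note_on(74): voice 1 is free -> assigned | voices=[62 74 - - -]
Op 5: note_on(76): voice 2 is free -> assigned | voices=[62 74 76 - -]
Op 6: note_on(79): voice 3 is free -> assigned | voices=[62 74 76 79 -]

Answer: 1 2 0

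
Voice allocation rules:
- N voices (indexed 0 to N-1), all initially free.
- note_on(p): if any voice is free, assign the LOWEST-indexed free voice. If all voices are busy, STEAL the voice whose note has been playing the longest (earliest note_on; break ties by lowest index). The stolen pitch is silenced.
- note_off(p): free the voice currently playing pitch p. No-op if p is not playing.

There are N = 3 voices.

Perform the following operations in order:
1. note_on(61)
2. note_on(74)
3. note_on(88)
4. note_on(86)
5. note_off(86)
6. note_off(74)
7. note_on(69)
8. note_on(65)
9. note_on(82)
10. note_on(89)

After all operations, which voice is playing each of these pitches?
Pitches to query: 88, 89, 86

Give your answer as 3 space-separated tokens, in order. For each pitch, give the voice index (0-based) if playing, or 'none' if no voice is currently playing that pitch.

Op 1: note_on(61): voice 0 is free -> assigned | voices=[61 - -]
Op 2: note_on(74): voice 1 is free -> assigned | voices=[61 74 -]
Op 3: note_on(88): voice 2 is free -> assigned | voices=[61 74 88]
Op 4: note_on(86): all voices busy, STEAL voice 0 (pitch 61, oldest) -> assign | voices=[86 74 88]
Op 5: note_off(86): free voice 0 | voices=[- 74 88]
Op 6: note_off(74): free voice 1 | voices=[- - 88]
Op 7: note_on(69): voice 0 is free -> assigned | voices=[69 - 88]
Op 8: note_on(65): voice 1 is free -> assigned | voices=[69 65 88]
Op 9: note_on(82): all voices busy, STEAL voice 2 (pitch 88, oldest) -> assign | voices=[69 65 82]
Op 10: note_on(89): all voices busy, STEAL voice 0 (pitch 69, oldest) -> assign | voices=[89 65 82]

Answer: none 0 none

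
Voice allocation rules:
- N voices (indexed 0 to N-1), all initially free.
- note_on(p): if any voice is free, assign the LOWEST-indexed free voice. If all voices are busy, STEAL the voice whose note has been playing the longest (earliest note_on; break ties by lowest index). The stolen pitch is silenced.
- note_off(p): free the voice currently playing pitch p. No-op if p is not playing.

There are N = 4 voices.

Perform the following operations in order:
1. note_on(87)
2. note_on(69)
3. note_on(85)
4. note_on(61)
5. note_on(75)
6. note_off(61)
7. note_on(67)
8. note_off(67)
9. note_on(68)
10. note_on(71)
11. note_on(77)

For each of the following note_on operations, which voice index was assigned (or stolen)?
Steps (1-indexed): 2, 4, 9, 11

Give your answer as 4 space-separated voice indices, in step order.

Answer: 1 3 3 2

Derivation:
Op 1: note_on(87): voice 0 is free -> assigned | voices=[87 - - -]
Op 2: note_on(69): voice 1 is free -> assigned | voices=[87 69 - -]
Op 3: note_on(85): voice 2 is free -> assigned | voices=[87 69 85 -]
Op 4: note_on(61): voice 3 is free -> assigned | voices=[87 69 85 61]
Op 5: note_on(75): all voices busy, STEAL voice 0 (pitch 87, oldest) -> assign | voices=[75 69 85 61]
Op 6: note_off(61): free voice 3 | voices=[75 69 85 -]
Op 7: note_on(67): voice 3 is free -> assigned | voices=[75 69 85 67]
Op 8: note_off(67): free voice 3 | voices=[75 69 85 -]
Op 9: note_on(68): voice 3 is free -> assigned | voices=[75 69 85 68]
Op 10: note_on(71): all voices busy, STEAL voice 1 (pitch 69, oldest) -> assign | voices=[75 71 85 68]
Op 11: note_on(77): all voices busy, STEAL voice 2 (pitch 85, oldest) -> assign | voices=[75 71 77 68]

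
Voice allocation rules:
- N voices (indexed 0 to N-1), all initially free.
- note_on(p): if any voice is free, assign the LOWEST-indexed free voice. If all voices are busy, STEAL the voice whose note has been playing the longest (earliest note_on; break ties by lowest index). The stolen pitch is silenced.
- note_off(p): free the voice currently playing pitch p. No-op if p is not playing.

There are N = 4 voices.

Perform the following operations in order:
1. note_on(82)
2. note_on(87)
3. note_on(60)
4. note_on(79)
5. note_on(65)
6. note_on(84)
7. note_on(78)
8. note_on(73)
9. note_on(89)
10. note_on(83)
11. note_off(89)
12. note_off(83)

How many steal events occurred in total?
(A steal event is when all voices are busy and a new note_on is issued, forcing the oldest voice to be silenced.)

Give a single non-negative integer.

Op 1: note_on(82): voice 0 is free -> assigned | voices=[82 - - -]
Op 2: note_on(87): voice 1 is free -> assigned | voices=[82 87 - -]
Op 3: note_on(60): voice 2 is free -> assigned | voices=[82 87 60 -]
Op 4: note_on(79): voice 3 is free -> assigned | voices=[82 87 60 79]
Op 5: note_on(65): all voices busy, STEAL voice 0 (pitch 82, oldest) -> assign | voices=[65 87 60 79]
Op 6: note_on(84): all voices busy, STEAL voice 1 (pitch 87, oldest) -> assign | voices=[65 84 60 79]
Op 7: note_on(78): all voices busy, STEAL voice 2 (pitch 60, oldest) -> assign | voices=[65 84 78 79]
Op 8: note_on(73): all voices busy, STEAL voice 3 (pitch 79, oldest) -> assign | voices=[65 84 78 73]
Op 9: note_on(89): all voices busy, STEAL voice 0 (pitch 65, oldest) -> assign | voices=[89 84 78 73]
Op 10: note_on(83): all voices busy, STEAL voice 1 (pitch 84, oldest) -> assign | voices=[89 83 78 73]
Op 11: note_off(89): free voice 0 | voices=[- 83 78 73]
Op 12: note_off(83): free voice 1 | voices=[- - 78 73]

Answer: 6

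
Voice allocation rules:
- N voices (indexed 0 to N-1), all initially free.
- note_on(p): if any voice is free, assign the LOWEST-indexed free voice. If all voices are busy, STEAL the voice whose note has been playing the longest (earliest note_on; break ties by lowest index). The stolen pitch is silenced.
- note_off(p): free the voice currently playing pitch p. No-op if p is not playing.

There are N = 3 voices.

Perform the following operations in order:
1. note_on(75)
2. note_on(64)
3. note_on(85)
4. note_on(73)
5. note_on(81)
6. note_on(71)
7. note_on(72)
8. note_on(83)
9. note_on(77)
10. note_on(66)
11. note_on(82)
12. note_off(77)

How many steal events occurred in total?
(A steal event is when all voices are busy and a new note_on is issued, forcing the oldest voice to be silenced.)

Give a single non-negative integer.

Op 1: note_on(75): voice 0 is free -> assigned | voices=[75 - -]
Op 2: note_on(64): voice 1 is free -> assigned | voices=[75 64 -]
Op 3: note_on(85): voice 2 is free -> assigned | voices=[75 64 85]
Op 4: note_on(73): all voices busy, STEAL voice 0 (pitch 75, oldest) -> assign | voices=[73 64 85]
Op 5: note_on(81): all voices busy, STEAL voice 1 (pitch 64, oldest) -> assign | voices=[73 81 85]
Op 6: note_on(71): all voices busy, STEAL voice 2 (pitch 85, oldest) -> assign | voices=[73 81 71]
Op 7: note_on(72): all voices busy, STEAL voice 0 (pitch 73, oldest) -> assign | voices=[72 81 71]
Op 8: note_on(83): all voices busy, STEAL voice 1 (pitch 81, oldest) -> assign | voices=[72 83 71]
Op 9: note_on(77): all voices busy, STEAL voice 2 (pitch 71, oldest) -> assign | voices=[72 83 77]
Op 10: note_on(66): all voices busy, STEAL voice 0 (pitch 72, oldest) -> assign | voices=[66 83 77]
Op 11: note_on(82): all voices busy, STEAL voice 1 (pitch 83, oldest) -> assign | voices=[66 82 77]
Op 12: note_off(77): free voice 2 | voices=[66 82 -]

Answer: 8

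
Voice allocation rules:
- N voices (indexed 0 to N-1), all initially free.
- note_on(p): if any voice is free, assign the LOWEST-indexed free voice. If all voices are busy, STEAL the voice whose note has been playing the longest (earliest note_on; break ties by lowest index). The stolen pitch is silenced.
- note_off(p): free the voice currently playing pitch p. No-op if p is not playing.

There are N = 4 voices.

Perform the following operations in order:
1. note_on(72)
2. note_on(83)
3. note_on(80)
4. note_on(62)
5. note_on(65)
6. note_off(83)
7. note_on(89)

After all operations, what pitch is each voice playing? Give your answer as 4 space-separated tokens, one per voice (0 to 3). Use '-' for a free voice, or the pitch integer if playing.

Op 1: note_on(72): voice 0 is free -> assigned | voices=[72 - - -]
Op 2: note_on(83): voice 1 is free -> assigned | voices=[72 83 - -]
Op 3: note_on(80): voice 2 is free -> assigned | voices=[72 83 80 -]
Op 4: note_on(62): voice 3 is free -> assigned | voices=[72 83 80 62]
Op 5: note_on(65): all voices busy, STEAL voice 0 (pitch 72, oldest) -> assign | voices=[65 83 80 62]
Op 6: note_off(83): free voice 1 | voices=[65 - 80 62]
Op 7: note_on(89): voice 1 is free -> assigned | voices=[65 89 80 62]

Answer: 65 89 80 62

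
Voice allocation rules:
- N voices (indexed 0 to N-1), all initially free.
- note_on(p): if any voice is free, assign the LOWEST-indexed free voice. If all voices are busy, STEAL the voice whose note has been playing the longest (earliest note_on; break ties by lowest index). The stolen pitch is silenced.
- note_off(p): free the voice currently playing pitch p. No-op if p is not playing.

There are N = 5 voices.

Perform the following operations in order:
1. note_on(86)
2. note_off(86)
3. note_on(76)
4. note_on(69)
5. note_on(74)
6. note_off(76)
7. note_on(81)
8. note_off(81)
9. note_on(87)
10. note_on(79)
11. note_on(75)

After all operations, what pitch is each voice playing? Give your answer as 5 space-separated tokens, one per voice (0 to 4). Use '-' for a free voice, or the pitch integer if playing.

Op 1: note_on(86): voice 0 is free -> assigned | voices=[86 - - - -]
Op 2: note_off(86): free voice 0 | voices=[- - - - -]
Op 3: note_on(76): voice 0 is free -> assigned | voices=[76 - - - -]
Op 4: note_on(69): voice 1 is free -> assigned | voices=[76 69 - - -]
Op 5: note_on(74): voice 2 is free -> assigned | voices=[76 69 74 - -]
Op 6: note_off(76): free voice 0 | voices=[- 69 74 - -]
Op 7: note_on(81): voice 0 is free -> assigned | voices=[81 69 74 - -]
Op 8: note_off(81): free voice 0 | voices=[- 69 74 - -]
Op 9: note_on(87): voice 0 is free -> assigned | voices=[87 69 74 - -]
Op 10: note_on(79): voice 3 is free -> assigned | voices=[87 69 74 79 -]
Op 11: note_on(75): voice 4 is free -> assigned | voices=[87 69 74 79 75]

Answer: 87 69 74 79 75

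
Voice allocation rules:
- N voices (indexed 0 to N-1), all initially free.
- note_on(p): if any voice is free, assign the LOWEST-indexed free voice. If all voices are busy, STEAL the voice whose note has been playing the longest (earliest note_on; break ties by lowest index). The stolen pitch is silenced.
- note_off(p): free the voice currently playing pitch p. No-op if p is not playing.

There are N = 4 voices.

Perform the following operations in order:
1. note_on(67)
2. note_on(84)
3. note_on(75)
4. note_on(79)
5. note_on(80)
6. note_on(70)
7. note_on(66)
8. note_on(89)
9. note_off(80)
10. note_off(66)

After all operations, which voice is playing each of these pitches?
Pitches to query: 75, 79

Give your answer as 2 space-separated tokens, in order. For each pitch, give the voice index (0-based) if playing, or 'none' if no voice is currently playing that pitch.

Answer: none none

Derivation:
Op 1: note_on(67): voice 0 is free -> assigned | voices=[67 - - -]
Op 2: note_on(84): voice 1 is free -> assigned | voices=[67 84 - -]
Op 3: note_on(75): voice 2 is free -> assigned | voices=[67 84 75 -]
Op 4: note_on(79): voice 3 is free -> assigned | voices=[67 84 75 79]
Op 5: note_on(80): all voices busy, STEAL voice 0 (pitch 67, oldest) -> assign | voices=[80 84 75 79]
Op 6: note_on(70): all voices busy, STEAL voice 1 (pitch 84, oldest) -> assign | voices=[80 70 75 79]
Op 7: note_on(66): all voices busy, STEAL voice 2 (pitch 75, oldest) -> assign | voices=[80 70 66 79]
Op 8: note_on(89): all voices busy, STEAL voice 3 (pitch 79, oldest) -> assign | voices=[80 70 66 89]
Op 9: note_off(80): free voice 0 | voices=[- 70 66 89]
Op 10: note_off(66): free voice 2 | voices=[- 70 - 89]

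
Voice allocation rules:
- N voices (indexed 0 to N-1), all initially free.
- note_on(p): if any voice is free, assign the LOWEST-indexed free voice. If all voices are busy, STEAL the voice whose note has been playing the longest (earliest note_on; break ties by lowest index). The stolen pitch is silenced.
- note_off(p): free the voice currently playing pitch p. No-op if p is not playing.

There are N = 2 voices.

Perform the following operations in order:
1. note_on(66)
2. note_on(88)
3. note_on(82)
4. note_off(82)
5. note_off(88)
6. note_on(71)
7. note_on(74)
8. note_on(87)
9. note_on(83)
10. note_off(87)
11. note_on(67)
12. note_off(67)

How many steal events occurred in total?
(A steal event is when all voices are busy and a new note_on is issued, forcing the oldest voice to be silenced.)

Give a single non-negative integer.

Op 1: note_on(66): voice 0 is free -> assigned | voices=[66 -]
Op 2: note_on(88): voice 1 is free -> assigned | voices=[66 88]
Op 3: note_on(82): all voices busy, STEAL voice 0 (pitch 66, oldest) -> assign | voices=[82 88]
Op 4: note_off(82): free voice 0 | voices=[- 88]
Op 5: note_off(88): free voice 1 | voices=[- -]
Op 6: note_on(71): voice 0 is free -> assigned | voices=[71 -]
Op 7: note_on(74): voice 1 is free -> assigned | voices=[71 74]
Op 8: note_on(87): all voices busy, STEAL voice 0 (pitch 71, oldest) -> assign | voices=[87 74]
Op 9: note_on(83): all voices busy, STEAL voice 1 (pitch 74, oldest) -> assign | voices=[87 83]
Op 10: note_off(87): free voice 0 | voices=[- 83]
Op 11: note_on(67): voice 0 is free -> assigned | voices=[67 83]
Op 12: note_off(67): free voice 0 | voices=[- 83]

Answer: 3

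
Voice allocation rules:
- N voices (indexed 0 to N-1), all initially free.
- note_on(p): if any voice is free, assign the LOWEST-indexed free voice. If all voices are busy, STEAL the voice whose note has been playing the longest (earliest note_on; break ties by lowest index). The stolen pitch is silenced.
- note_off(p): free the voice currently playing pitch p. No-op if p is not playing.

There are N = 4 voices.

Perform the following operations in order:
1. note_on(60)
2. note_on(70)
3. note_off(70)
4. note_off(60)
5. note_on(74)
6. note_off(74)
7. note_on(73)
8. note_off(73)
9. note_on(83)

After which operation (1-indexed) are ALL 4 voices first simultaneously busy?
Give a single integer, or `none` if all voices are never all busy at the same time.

Op 1: note_on(60): voice 0 is free -> assigned | voices=[60 - - -]
Op 2: note_on(70): voice 1 is free -> assigned | voices=[60 70 - -]
Op 3: note_off(70): free voice 1 | voices=[60 - - -]
Op 4: note_off(60): free voice 0 | voices=[- - - -]
Op 5: note_on(74): voice 0 is free -> assigned | voices=[74 - - -]
Op 6: note_off(74): free voice 0 | voices=[- - - -]
Op 7: note_on(73): voice 0 is free -> assigned | voices=[73 - - -]
Op 8: note_off(73): free voice 0 | voices=[- - - -]
Op 9: note_on(83): voice 0 is free -> assigned | voices=[83 - - -]

Answer: none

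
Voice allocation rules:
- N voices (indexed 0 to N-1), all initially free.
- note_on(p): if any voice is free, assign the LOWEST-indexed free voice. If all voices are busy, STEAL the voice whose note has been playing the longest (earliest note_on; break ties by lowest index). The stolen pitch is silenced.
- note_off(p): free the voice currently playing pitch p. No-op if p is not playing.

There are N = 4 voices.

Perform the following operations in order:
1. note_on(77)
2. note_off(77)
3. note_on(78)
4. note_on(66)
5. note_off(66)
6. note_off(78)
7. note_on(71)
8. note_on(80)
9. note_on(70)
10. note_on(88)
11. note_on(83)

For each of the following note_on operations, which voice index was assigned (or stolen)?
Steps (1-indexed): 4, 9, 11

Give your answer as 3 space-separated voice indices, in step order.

Answer: 1 2 0

Derivation:
Op 1: note_on(77): voice 0 is free -> assigned | voices=[77 - - -]
Op 2: note_off(77): free voice 0 | voices=[- - - -]
Op 3: note_on(78): voice 0 is free -> assigned | voices=[78 - - -]
Op 4: note_on(66): voice 1 is free -> assigned | voices=[78 66 - -]
Op 5: note_off(66): free voice 1 | voices=[78 - - -]
Op 6: note_off(78): free voice 0 | voices=[- - - -]
Op 7: note_on(71): voice 0 is free -> assigned | voices=[71 - - -]
Op 8: note_on(80): voice 1 is free -> assigned | voices=[71 80 - -]
Op 9: note_on(70): voice 2 is free -> assigned | voices=[71 80 70 -]
Op 10: note_on(88): voice 3 is free -> assigned | voices=[71 80 70 88]
Op 11: note_on(83): all voices busy, STEAL voice 0 (pitch 71, oldest) -> assign | voices=[83 80 70 88]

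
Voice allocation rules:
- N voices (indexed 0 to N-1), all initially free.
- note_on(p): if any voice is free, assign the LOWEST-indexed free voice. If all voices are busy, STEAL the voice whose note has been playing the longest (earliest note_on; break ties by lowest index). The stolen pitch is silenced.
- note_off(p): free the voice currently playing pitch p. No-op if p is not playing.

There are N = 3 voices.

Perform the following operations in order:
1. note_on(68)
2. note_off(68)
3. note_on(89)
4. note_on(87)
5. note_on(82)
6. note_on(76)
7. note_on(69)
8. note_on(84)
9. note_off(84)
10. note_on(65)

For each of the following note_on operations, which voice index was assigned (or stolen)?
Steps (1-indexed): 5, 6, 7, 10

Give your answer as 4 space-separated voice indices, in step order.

Answer: 2 0 1 2

Derivation:
Op 1: note_on(68): voice 0 is free -> assigned | voices=[68 - -]
Op 2: note_off(68): free voice 0 | voices=[- - -]
Op 3: note_on(89): voice 0 is free -> assigned | voices=[89 - -]
Op 4: note_on(87): voice 1 is free -> assigned | voices=[89 87 -]
Op 5: note_on(82): voice 2 is free -> assigned | voices=[89 87 82]
Op 6: note_on(76): all voices busy, STEAL voice 0 (pitch 89, oldest) -> assign | voices=[76 87 82]
Op 7: note_on(69): all voices busy, STEAL voice 1 (pitch 87, oldest) -> assign | voices=[76 69 82]
Op 8: note_on(84): all voices busy, STEAL voice 2 (pitch 82, oldest) -> assign | voices=[76 69 84]
Op 9: note_off(84): free voice 2 | voices=[76 69 -]
Op 10: note_on(65): voice 2 is free -> assigned | voices=[76 69 65]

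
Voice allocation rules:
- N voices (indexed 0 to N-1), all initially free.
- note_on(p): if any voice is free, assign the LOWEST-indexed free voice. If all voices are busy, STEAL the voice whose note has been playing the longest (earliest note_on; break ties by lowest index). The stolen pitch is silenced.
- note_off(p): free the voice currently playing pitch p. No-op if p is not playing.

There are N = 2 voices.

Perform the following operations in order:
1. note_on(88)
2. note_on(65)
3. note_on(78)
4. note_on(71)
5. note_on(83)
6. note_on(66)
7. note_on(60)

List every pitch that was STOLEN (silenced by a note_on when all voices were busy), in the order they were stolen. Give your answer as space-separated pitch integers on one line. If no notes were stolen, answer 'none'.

Answer: 88 65 78 71 83

Derivation:
Op 1: note_on(88): voice 0 is free -> assigned | voices=[88 -]
Op 2: note_on(65): voice 1 is free -> assigned | voices=[88 65]
Op 3: note_on(78): all voices busy, STEAL voice 0 (pitch 88, oldest) -> assign | voices=[78 65]
Op 4: note_on(71): all voices busy, STEAL voice 1 (pitch 65, oldest) -> assign | voices=[78 71]
Op 5: note_on(83): all voices busy, STEAL voice 0 (pitch 78, oldest) -> assign | voices=[83 71]
Op 6: note_on(66): all voices busy, STEAL voice 1 (pitch 71, oldest) -> assign | voices=[83 66]
Op 7: note_on(60): all voices busy, STEAL voice 0 (pitch 83, oldest) -> assign | voices=[60 66]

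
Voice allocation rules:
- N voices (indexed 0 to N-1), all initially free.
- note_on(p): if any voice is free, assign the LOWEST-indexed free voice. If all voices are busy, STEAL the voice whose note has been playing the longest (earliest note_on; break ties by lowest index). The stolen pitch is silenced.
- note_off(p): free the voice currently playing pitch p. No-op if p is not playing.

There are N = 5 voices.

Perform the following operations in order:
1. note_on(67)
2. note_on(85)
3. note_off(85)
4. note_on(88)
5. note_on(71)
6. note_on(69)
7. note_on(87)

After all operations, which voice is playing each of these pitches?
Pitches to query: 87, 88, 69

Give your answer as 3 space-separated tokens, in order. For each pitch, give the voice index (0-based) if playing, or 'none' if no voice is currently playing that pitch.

Op 1: note_on(67): voice 0 is free -> assigned | voices=[67 - - - -]
Op 2: note_on(85): voice 1 is free -> assigned | voices=[67 85 - - -]
Op 3: note_off(85): free voice 1 | voices=[67 - - - -]
Op 4: note_on(88): voice 1 is free -> assigned | voices=[67 88 - - -]
Op 5: note_on(71): voice 2 is free -> assigned | voices=[67 88 71 - -]
Op 6: note_on(69): voice 3 is free -> assigned | voices=[67 88 71 69 -]
Op 7: note_on(87): voice 4 is free -> assigned | voices=[67 88 71 69 87]

Answer: 4 1 3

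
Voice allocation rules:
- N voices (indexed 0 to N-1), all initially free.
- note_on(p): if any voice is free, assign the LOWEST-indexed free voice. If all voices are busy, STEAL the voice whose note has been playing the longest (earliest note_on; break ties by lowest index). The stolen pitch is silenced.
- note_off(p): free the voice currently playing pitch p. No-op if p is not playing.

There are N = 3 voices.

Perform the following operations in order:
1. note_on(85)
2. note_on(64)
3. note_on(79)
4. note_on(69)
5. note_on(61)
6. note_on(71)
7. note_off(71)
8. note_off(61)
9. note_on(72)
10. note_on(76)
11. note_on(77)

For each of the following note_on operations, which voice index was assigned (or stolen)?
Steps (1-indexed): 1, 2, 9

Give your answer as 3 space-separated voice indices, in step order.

Op 1: note_on(85): voice 0 is free -> assigned | voices=[85 - -]
Op 2: note_on(64): voice 1 is free -> assigned | voices=[85 64 -]
Op 3: note_on(79): voice 2 is free -> assigned | voices=[85 64 79]
Op 4: note_on(69): all voices busy, STEAL voice 0 (pitch 85, oldest) -> assign | voices=[69 64 79]
Op 5: note_on(61): all voices busy, STEAL voice 1 (pitch 64, oldest) -> assign | voices=[69 61 79]
Op 6: note_on(71): all voices busy, STEAL voice 2 (pitch 79, oldest) -> assign | voices=[69 61 71]
Op 7: note_off(71): free voice 2 | voices=[69 61 -]
Op 8: note_off(61): free voice 1 | voices=[69 - -]
Op 9: note_on(72): voice 1 is free -> assigned | voices=[69 72 -]
Op 10: note_on(76): voice 2 is free -> assigned | voices=[69 72 76]
Op 11: note_on(77): all voices busy, STEAL voice 0 (pitch 69, oldest) -> assign | voices=[77 72 76]

Answer: 0 1 1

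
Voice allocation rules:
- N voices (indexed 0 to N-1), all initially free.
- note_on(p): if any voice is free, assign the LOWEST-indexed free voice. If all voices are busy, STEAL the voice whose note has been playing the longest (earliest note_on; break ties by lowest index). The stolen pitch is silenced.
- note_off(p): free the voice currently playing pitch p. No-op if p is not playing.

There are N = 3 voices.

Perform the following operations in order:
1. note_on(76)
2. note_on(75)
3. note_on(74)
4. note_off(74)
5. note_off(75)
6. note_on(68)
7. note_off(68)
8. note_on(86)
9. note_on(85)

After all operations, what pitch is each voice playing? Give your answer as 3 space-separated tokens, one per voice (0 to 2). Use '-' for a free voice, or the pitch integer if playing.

Op 1: note_on(76): voice 0 is free -> assigned | voices=[76 - -]
Op 2: note_on(75): voice 1 is free -> assigned | voices=[76 75 -]
Op 3: note_on(74): voice 2 is free -> assigned | voices=[76 75 74]
Op 4: note_off(74): free voice 2 | voices=[76 75 -]
Op 5: note_off(75): free voice 1 | voices=[76 - -]
Op 6: note_on(68): voice 1 is free -> assigned | voices=[76 68 -]
Op 7: note_off(68): free voice 1 | voices=[76 - -]
Op 8: note_on(86): voice 1 is free -> assigned | voices=[76 86 -]
Op 9: note_on(85): voice 2 is free -> assigned | voices=[76 86 85]

Answer: 76 86 85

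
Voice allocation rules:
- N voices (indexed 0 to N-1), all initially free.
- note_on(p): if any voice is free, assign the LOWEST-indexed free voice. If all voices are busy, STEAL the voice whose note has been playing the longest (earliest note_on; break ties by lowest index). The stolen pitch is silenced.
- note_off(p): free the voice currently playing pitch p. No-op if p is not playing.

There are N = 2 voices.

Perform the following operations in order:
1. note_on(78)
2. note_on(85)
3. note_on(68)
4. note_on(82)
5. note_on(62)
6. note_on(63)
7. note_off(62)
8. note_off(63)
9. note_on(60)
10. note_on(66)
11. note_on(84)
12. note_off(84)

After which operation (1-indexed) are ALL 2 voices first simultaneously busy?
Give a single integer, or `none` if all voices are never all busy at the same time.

Answer: 2

Derivation:
Op 1: note_on(78): voice 0 is free -> assigned | voices=[78 -]
Op 2: note_on(85): voice 1 is free -> assigned | voices=[78 85]
Op 3: note_on(68): all voices busy, STEAL voice 0 (pitch 78, oldest) -> assign | voices=[68 85]
Op 4: note_on(82): all voices busy, STEAL voice 1 (pitch 85, oldest) -> assign | voices=[68 82]
Op 5: note_on(62): all voices busy, STEAL voice 0 (pitch 68, oldest) -> assign | voices=[62 82]
Op 6: note_on(63): all voices busy, STEAL voice 1 (pitch 82, oldest) -> assign | voices=[62 63]
Op 7: note_off(62): free voice 0 | voices=[- 63]
Op 8: note_off(63): free voice 1 | voices=[- -]
Op 9: note_on(60): voice 0 is free -> assigned | voices=[60 -]
Op 10: note_on(66): voice 1 is free -> assigned | voices=[60 66]
Op 11: note_on(84): all voices busy, STEAL voice 0 (pitch 60, oldest) -> assign | voices=[84 66]
Op 12: note_off(84): free voice 0 | voices=[- 66]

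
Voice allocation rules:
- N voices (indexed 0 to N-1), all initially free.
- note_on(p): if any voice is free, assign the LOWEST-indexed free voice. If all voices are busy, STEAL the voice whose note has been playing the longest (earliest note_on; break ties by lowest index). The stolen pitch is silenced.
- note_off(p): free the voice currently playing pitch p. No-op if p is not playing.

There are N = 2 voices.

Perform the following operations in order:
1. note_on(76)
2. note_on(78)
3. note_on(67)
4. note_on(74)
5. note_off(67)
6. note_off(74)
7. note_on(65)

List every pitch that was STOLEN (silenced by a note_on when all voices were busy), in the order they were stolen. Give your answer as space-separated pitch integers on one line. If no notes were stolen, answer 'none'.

Answer: 76 78

Derivation:
Op 1: note_on(76): voice 0 is free -> assigned | voices=[76 -]
Op 2: note_on(78): voice 1 is free -> assigned | voices=[76 78]
Op 3: note_on(67): all voices busy, STEAL voice 0 (pitch 76, oldest) -> assign | voices=[67 78]
Op 4: note_on(74): all voices busy, STEAL voice 1 (pitch 78, oldest) -> assign | voices=[67 74]
Op 5: note_off(67): free voice 0 | voices=[- 74]
Op 6: note_off(74): free voice 1 | voices=[- -]
Op 7: note_on(65): voice 0 is free -> assigned | voices=[65 -]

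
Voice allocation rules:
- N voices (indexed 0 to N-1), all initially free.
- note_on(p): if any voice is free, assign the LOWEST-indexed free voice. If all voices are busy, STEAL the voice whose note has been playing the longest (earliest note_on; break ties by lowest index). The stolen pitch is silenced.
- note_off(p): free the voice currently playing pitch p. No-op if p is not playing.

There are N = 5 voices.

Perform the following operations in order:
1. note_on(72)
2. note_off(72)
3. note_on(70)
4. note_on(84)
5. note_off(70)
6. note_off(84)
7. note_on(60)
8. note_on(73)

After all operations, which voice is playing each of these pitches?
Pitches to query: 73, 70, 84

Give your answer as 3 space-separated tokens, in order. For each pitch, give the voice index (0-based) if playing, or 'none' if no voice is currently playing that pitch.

Answer: 1 none none

Derivation:
Op 1: note_on(72): voice 0 is free -> assigned | voices=[72 - - - -]
Op 2: note_off(72): free voice 0 | voices=[- - - - -]
Op 3: note_on(70): voice 0 is free -> assigned | voices=[70 - - - -]
Op 4: note_on(84): voice 1 is free -> assigned | voices=[70 84 - - -]
Op 5: note_off(70): free voice 0 | voices=[- 84 - - -]
Op 6: note_off(84): free voice 1 | voices=[- - - - -]
Op 7: note_on(60): voice 0 is free -> assigned | voices=[60 - - - -]
Op 8: note_on(73): voice 1 is free -> assigned | voices=[60 73 - - -]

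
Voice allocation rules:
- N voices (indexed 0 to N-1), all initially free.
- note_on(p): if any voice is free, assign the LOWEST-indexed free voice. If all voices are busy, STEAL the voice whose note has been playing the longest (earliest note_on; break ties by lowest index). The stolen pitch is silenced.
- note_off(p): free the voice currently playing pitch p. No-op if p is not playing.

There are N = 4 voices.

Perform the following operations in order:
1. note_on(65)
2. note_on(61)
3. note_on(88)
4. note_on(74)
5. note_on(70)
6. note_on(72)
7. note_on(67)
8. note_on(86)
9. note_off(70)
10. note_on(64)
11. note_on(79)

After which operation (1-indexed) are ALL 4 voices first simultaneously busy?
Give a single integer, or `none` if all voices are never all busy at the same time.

Op 1: note_on(65): voice 0 is free -> assigned | voices=[65 - - -]
Op 2: note_on(61): voice 1 is free -> assigned | voices=[65 61 - -]
Op 3: note_on(88): voice 2 is free -> assigned | voices=[65 61 88 -]
Op 4: note_on(74): voice 3 is free -> assigned | voices=[65 61 88 74]
Op 5: note_on(70): all voices busy, STEAL voice 0 (pitch 65, oldest) -> assign | voices=[70 61 88 74]
Op 6: note_on(72): all voices busy, STEAL voice 1 (pitch 61, oldest) -> assign | voices=[70 72 88 74]
Op 7: note_on(67): all voices busy, STEAL voice 2 (pitch 88, oldest) -> assign | voices=[70 72 67 74]
Op 8: note_on(86): all voices busy, STEAL voice 3 (pitch 74, oldest) -> assign | voices=[70 72 67 86]
Op 9: note_off(70): free voice 0 | voices=[- 72 67 86]
Op 10: note_on(64): voice 0 is free -> assigned | voices=[64 72 67 86]
Op 11: note_on(79): all voices busy, STEAL voice 1 (pitch 72, oldest) -> assign | voices=[64 79 67 86]

Answer: 4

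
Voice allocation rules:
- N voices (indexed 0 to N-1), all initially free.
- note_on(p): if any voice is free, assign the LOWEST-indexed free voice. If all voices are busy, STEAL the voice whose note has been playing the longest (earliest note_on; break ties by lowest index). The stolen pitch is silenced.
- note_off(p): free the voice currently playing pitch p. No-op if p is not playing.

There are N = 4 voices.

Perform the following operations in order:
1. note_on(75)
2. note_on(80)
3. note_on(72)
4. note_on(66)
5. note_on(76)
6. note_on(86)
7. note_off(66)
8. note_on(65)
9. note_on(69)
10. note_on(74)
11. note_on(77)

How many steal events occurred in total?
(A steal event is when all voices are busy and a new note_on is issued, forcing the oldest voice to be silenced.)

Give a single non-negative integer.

Op 1: note_on(75): voice 0 is free -> assigned | voices=[75 - - -]
Op 2: note_on(80): voice 1 is free -> assigned | voices=[75 80 - -]
Op 3: note_on(72): voice 2 is free -> assigned | voices=[75 80 72 -]
Op 4: note_on(66): voice 3 is free -> assigned | voices=[75 80 72 66]
Op 5: note_on(76): all voices busy, STEAL voice 0 (pitch 75, oldest) -> assign | voices=[76 80 72 66]
Op 6: note_on(86): all voices busy, STEAL voice 1 (pitch 80, oldest) -> assign | voices=[76 86 72 66]
Op 7: note_off(66): free voice 3 | voices=[76 86 72 -]
Op 8: note_on(65): voice 3 is free -> assigned | voices=[76 86 72 65]
Op 9: note_on(69): all voices busy, STEAL voice 2 (pitch 72, oldest) -> assign | voices=[76 86 69 65]
Op 10: note_on(74): all voices busy, STEAL voice 0 (pitch 76, oldest) -> assign | voices=[74 86 69 65]
Op 11: note_on(77): all voices busy, STEAL voice 1 (pitch 86, oldest) -> assign | voices=[74 77 69 65]

Answer: 5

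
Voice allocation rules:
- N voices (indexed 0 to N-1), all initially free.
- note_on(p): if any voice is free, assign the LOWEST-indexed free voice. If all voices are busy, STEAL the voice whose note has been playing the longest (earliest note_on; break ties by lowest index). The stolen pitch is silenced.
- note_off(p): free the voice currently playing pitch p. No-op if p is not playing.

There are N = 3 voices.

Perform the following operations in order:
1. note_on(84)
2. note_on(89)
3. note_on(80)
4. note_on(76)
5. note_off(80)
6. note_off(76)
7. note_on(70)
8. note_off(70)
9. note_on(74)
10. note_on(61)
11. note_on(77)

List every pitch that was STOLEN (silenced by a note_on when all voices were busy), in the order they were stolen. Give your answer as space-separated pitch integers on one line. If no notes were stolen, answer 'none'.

Op 1: note_on(84): voice 0 is free -> assigned | voices=[84 - -]
Op 2: note_on(89): voice 1 is free -> assigned | voices=[84 89 -]
Op 3: note_on(80): voice 2 is free -> assigned | voices=[84 89 80]
Op 4: note_on(76): all voices busy, STEAL voice 0 (pitch 84, oldest) -> assign | voices=[76 89 80]
Op 5: note_off(80): free voice 2 | voices=[76 89 -]
Op 6: note_off(76): free voice 0 | voices=[- 89 -]
Op 7: note_on(70): voice 0 is free -> assigned | voices=[70 89 -]
Op 8: note_off(70): free voice 0 | voices=[- 89 -]
Op 9: note_on(74): voice 0 is free -> assigned | voices=[74 89 -]
Op 10: note_on(61): voice 2 is free -> assigned | voices=[74 89 61]
Op 11: note_on(77): all voices busy, STEAL voice 1 (pitch 89, oldest) -> assign | voices=[74 77 61]

Answer: 84 89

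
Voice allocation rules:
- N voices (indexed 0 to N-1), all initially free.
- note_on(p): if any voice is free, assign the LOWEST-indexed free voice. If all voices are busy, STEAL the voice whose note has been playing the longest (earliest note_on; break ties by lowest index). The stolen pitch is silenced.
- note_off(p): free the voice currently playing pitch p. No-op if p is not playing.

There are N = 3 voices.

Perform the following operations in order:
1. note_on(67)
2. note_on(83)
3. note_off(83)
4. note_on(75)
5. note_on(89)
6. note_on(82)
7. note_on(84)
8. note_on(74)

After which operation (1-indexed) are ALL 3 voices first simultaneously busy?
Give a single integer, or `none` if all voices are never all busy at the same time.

Answer: 5

Derivation:
Op 1: note_on(67): voice 0 is free -> assigned | voices=[67 - -]
Op 2: note_on(83): voice 1 is free -> assigned | voices=[67 83 -]
Op 3: note_off(83): free voice 1 | voices=[67 - -]
Op 4: note_on(75): voice 1 is free -> assigned | voices=[67 75 -]
Op 5: note_on(89): voice 2 is free -> assigned | voices=[67 75 89]
Op 6: note_on(82): all voices busy, STEAL voice 0 (pitch 67, oldest) -> assign | voices=[82 75 89]
Op 7: note_on(84): all voices busy, STEAL voice 1 (pitch 75, oldest) -> assign | voices=[82 84 89]
Op 8: note_on(74): all voices busy, STEAL voice 2 (pitch 89, oldest) -> assign | voices=[82 84 74]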